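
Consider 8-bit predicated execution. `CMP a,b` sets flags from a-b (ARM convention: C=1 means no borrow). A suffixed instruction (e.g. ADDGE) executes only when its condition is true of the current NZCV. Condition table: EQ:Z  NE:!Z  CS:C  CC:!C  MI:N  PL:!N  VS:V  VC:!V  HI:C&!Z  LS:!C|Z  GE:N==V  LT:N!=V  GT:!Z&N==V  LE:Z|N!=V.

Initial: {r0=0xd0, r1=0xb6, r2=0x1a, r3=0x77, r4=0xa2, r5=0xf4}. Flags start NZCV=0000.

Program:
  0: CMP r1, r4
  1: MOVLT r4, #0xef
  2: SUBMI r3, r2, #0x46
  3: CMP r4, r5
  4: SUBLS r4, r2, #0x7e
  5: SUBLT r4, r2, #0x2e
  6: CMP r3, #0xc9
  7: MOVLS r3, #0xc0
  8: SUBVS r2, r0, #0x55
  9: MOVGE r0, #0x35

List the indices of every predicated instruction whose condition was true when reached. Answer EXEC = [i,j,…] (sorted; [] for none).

EXEC = [4,5,7,8,9]

0: ✓ CMP  NZCV=0010
1: · MOVLT
2: · SUBMI
3: ✓ CMP  NZCV=1000
4: ✓ SUBLS  r4←0x9c
5: ✓ SUBLT  r4←0xec
6: ✓ CMP  NZCV=1001
7: ✓ MOVLS  r3←0xc0
8: ✓ SUBVS  r2←0x7b
9: ✓ MOVGE  r0←0x35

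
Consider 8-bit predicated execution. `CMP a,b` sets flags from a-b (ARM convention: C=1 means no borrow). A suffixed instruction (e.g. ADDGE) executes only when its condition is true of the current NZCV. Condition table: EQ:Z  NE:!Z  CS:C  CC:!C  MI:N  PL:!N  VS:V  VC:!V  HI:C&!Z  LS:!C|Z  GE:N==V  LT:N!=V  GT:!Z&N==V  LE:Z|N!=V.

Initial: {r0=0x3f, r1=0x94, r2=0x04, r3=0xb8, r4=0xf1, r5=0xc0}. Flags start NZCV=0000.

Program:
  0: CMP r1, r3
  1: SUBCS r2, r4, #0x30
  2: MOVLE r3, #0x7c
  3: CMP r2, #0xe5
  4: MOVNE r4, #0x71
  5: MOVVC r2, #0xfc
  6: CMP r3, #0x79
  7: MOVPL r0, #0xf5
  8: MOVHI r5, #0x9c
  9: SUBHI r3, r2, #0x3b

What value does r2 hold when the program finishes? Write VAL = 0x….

VAL = 0xfc

0: ✓ CMP  NZCV=1000
1: · SUBCS
2: ✓ MOVLE  r3←0x7c
3: ✓ CMP  NZCV=0000
4: ✓ MOVNE  r4←0x71
5: ✓ MOVVC  r2←0xfc
6: ✓ CMP  NZCV=0010
7: ✓ MOVPL  r0←0xf5
8: ✓ MOVHI  r5←0x9c
9: ✓ SUBHI  r3←0xc1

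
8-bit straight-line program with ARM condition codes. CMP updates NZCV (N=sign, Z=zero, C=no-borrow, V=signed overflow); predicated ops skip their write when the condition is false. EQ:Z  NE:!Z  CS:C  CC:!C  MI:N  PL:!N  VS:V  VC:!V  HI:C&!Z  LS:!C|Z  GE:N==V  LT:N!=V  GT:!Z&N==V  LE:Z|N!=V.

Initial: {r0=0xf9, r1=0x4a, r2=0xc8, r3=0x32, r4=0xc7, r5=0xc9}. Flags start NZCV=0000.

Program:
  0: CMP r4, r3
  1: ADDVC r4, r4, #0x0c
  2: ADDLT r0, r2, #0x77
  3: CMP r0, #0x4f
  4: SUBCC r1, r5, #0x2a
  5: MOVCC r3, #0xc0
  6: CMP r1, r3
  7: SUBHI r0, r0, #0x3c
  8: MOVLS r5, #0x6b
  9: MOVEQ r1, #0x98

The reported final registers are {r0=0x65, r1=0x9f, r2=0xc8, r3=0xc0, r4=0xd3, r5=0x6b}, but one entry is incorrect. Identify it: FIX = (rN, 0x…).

[0] flags=1010 → (cmp)
[1] flags=1010 VC?T → r4=0xd3
[2] flags=1010 LT?T → r0=0x3f
[3] flags=1000 → (cmp)
[4] flags=1000 CC?T → r1=0x9f
[5] flags=1000 CC?T → r3=0xc0
[6] flags=1000 → (cmp)
[7] flags=1000 HI?F → skip
[8] flags=1000 LS?T → r5=0x6b
[9] flags=1000 EQ?F → skip

FIX = (r0, 0x3f)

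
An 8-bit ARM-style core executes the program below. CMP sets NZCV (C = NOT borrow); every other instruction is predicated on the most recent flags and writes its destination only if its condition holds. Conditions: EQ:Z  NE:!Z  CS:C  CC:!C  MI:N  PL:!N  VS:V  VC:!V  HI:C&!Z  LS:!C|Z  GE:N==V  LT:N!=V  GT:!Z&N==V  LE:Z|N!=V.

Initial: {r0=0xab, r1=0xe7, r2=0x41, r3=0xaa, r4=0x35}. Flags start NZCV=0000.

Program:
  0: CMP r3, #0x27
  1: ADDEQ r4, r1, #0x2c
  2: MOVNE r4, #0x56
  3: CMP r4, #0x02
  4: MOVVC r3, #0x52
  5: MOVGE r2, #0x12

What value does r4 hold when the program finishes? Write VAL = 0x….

[0] flags=1010 → (cmp)
[1] flags=1010 EQ?F → skip
[2] flags=1010 NE?T → r4=0x56
[3] flags=0010 → (cmp)
[4] flags=0010 VC?T → r3=0x52
[5] flags=0010 GE?T → r2=0x12

VAL = 0x56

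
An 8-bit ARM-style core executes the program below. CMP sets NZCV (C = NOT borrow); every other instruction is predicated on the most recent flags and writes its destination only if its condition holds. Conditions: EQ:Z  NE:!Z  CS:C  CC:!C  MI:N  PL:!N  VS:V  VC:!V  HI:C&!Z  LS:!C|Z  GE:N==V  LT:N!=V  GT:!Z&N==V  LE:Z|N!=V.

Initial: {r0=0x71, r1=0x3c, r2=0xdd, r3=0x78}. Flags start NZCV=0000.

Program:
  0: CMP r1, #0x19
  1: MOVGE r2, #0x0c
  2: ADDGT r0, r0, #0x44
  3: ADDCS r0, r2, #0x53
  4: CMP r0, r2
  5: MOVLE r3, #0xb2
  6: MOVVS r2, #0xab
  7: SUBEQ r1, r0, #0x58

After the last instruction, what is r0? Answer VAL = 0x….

0: ✓ CMP  NZCV=0010
1: ✓ MOVGE  r2←0x0c
2: ✓ ADDGT  r0←0xb5
3: ✓ ADDCS  r0←0x5f
4: ✓ CMP  NZCV=0010
5: · MOVLE
6: · MOVVS
7: · SUBEQ

VAL = 0x5f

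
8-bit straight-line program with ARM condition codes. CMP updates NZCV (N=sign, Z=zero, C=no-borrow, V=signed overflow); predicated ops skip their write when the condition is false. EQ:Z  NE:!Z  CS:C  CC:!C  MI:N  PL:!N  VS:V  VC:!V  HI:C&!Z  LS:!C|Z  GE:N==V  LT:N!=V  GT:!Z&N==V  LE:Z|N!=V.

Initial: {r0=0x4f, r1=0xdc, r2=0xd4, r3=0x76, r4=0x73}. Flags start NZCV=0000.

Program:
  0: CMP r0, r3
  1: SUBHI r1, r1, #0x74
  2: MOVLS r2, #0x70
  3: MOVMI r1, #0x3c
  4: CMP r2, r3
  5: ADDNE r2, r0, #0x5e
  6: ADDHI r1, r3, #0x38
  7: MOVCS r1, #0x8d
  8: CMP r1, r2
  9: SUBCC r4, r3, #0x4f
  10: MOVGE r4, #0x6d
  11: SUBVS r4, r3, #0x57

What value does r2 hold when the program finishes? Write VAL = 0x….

0: ✓ CMP  NZCV=1000
1: · SUBHI
2: ✓ MOVLS  r2←0x70
3: ✓ MOVMI  r1←0x3c
4: ✓ CMP  NZCV=1000
5: ✓ ADDNE  r2←0xad
6: · ADDHI
7: · MOVCS
8: ✓ CMP  NZCV=1001
9: ✓ SUBCC  r4←0x27
10: ✓ MOVGE  r4←0x6d
11: ✓ SUBVS  r4←0x1f

VAL = 0xad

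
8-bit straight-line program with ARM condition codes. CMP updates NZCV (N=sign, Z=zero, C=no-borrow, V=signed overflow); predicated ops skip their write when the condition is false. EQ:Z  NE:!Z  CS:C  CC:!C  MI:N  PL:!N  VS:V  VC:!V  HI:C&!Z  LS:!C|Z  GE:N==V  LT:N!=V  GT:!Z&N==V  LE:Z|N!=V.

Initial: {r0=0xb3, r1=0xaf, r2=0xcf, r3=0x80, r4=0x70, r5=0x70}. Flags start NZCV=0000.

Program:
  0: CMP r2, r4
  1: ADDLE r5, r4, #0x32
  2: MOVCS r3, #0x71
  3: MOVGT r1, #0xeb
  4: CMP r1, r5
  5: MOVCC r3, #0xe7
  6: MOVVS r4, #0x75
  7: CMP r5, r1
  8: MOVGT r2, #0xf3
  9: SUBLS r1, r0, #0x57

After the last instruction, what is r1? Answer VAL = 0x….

[0] flags=0011 → (cmp)
[1] flags=0011 LE?T → r5=0xa2
[2] flags=0011 CS?T → r3=0x71
[3] flags=0011 GT?F → skip
[4] flags=0010 → (cmp)
[5] flags=0010 CC?F → skip
[6] flags=0010 VS?F → skip
[7] flags=1000 → (cmp)
[8] flags=1000 GT?F → skip
[9] flags=1000 LS?T → r1=0x5c

VAL = 0x5c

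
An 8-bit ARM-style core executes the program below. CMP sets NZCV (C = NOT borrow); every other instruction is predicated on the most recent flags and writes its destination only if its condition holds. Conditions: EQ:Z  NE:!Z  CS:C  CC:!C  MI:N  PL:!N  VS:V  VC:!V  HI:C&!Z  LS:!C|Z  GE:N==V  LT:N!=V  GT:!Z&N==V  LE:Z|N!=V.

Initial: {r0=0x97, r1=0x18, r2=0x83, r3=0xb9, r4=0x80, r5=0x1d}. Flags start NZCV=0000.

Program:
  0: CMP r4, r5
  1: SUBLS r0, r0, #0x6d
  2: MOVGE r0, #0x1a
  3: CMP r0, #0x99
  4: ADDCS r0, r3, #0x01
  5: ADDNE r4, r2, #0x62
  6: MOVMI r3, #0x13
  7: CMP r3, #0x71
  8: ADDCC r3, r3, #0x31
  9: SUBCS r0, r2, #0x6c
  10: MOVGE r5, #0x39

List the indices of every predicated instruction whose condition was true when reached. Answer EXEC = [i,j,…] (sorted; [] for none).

[0] flags=0011 → (cmp)
[1] flags=0011 LS?F → skip
[2] flags=0011 GE?F → skip
[3] flags=1000 → (cmp)
[4] flags=1000 CS?F → skip
[5] flags=1000 NE?T → r4=0xe5
[6] flags=1000 MI?T → r3=0x13
[7] flags=1000 → (cmp)
[8] flags=1000 CC?T → r3=0x44
[9] flags=1000 CS?F → skip
[10] flags=1000 GE?F → skip

EXEC = [5,6,8]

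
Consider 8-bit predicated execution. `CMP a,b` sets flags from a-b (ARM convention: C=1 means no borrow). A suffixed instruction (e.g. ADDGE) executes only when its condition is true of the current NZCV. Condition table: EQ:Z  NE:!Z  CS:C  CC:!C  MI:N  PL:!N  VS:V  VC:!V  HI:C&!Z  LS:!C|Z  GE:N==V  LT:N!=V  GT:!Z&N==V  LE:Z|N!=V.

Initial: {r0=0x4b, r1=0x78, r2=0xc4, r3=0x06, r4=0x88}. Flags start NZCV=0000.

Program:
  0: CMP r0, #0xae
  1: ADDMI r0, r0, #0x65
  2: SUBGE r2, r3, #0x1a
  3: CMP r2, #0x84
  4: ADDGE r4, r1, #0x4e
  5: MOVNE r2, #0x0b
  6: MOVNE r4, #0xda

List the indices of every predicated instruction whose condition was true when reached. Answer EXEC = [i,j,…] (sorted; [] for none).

EXEC = [1,2,4,5,6]

0: ✓ CMP  NZCV=1001
1: ✓ ADDMI  r0←0xb0
2: ✓ SUBGE  r2←0xec
3: ✓ CMP  NZCV=0010
4: ✓ ADDGE  r4←0xc6
5: ✓ MOVNE  r2←0x0b
6: ✓ MOVNE  r4←0xda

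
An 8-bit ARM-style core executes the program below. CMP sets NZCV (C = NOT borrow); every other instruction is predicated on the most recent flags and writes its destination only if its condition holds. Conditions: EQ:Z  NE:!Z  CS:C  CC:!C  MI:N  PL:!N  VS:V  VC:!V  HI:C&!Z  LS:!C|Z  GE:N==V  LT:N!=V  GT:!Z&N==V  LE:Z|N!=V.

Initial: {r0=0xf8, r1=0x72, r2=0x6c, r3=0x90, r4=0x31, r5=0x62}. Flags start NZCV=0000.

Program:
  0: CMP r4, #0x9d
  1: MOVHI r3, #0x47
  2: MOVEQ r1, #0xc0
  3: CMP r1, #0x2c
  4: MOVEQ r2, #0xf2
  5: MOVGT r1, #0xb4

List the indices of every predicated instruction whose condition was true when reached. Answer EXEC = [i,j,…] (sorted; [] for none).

[0] flags=1001 → (cmp)
[1] flags=1001 HI?F → skip
[2] flags=1001 EQ?F → skip
[3] flags=0010 → (cmp)
[4] flags=0010 EQ?F → skip
[5] flags=0010 GT?T → r1=0xb4

EXEC = [5]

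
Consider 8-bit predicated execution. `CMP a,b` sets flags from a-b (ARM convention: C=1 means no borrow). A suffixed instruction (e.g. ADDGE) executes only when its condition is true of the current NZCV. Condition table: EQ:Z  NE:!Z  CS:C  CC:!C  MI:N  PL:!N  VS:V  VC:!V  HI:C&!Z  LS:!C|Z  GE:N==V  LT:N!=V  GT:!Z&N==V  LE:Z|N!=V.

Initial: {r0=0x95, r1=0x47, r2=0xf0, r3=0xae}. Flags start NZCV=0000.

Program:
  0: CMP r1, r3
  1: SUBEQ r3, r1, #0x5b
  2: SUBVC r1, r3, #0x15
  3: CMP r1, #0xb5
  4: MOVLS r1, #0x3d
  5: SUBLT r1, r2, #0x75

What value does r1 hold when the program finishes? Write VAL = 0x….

[0] flags=1001 → (cmp)
[1] flags=1001 EQ?F → skip
[2] flags=1001 VC?F → skip
[3] flags=1001 → (cmp)
[4] flags=1001 LS?T → r1=0x3d
[5] flags=1001 LT?F → skip

VAL = 0x3d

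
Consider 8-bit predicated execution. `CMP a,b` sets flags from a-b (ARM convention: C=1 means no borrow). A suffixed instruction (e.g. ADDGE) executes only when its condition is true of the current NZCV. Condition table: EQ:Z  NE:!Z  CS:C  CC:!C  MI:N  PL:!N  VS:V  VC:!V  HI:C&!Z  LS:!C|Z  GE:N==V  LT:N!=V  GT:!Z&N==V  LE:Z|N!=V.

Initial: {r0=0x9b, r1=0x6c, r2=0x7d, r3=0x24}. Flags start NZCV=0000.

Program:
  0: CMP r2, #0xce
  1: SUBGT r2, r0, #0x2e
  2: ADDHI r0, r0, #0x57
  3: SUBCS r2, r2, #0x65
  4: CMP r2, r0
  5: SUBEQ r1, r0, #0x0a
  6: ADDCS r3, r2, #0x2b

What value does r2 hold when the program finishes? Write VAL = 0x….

0: ✓ CMP  NZCV=1001
1: ✓ SUBGT  r2←0x6d
2: · ADDHI
3: · SUBCS
4: ✓ CMP  NZCV=1001
5: · SUBEQ
6: · ADDCS

VAL = 0x6d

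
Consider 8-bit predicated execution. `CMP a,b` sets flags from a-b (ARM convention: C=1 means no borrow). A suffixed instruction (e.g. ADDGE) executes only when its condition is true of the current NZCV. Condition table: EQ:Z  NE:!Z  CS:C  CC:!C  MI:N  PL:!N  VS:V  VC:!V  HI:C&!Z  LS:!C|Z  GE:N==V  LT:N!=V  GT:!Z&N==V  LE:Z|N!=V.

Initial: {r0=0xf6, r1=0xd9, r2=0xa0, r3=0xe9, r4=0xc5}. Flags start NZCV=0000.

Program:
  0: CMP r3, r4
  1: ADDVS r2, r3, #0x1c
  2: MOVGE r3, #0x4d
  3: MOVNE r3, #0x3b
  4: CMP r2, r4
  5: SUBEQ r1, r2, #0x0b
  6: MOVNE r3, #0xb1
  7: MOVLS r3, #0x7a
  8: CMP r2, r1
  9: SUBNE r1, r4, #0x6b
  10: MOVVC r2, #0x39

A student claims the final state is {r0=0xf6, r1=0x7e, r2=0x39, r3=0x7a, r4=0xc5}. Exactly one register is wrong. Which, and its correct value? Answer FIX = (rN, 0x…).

FIX = (r1, 0x5a)

[0] flags=0010 → (cmp)
[1] flags=0010 VS?F → skip
[2] flags=0010 GE?T → r3=0x4d
[3] flags=0010 NE?T → r3=0x3b
[4] flags=1000 → (cmp)
[5] flags=1000 EQ?F → skip
[6] flags=1000 NE?T → r3=0xb1
[7] flags=1000 LS?T → r3=0x7a
[8] flags=1000 → (cmp)
[9] flags=1000 NE?T → r1=0x5a
[10] flags=1000 VC?T → r2=0x39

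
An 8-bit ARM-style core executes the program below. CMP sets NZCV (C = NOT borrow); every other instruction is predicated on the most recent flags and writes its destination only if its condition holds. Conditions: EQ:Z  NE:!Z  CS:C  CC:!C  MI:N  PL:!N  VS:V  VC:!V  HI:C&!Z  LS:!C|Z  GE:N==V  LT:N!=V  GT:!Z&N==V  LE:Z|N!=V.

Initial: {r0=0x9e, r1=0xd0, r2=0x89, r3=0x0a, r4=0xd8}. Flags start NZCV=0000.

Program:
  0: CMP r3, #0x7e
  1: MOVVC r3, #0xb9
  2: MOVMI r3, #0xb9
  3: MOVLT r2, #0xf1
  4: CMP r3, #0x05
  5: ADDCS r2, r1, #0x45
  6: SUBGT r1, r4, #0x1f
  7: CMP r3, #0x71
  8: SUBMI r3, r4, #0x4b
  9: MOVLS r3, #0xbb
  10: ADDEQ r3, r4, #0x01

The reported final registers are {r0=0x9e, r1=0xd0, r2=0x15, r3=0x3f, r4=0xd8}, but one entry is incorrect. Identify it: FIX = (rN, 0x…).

0: ✓ CMP  NZCV=1000
1: ✓ MOVVC  r3←0xb9
2: ✓ MOVMI  r3←0xb9
3: ✓ MOVLT  r2←0xf1
4: ✓ CMP  NZCV=1010
5: ✓ ADDCS  r2←0x15
6: · SUBGT
7: ✓ CMP  NZCV=0011
8: · SUBMI
9: · MOVLS
10: · ADDEQ

FIX = (r3, 0xb9)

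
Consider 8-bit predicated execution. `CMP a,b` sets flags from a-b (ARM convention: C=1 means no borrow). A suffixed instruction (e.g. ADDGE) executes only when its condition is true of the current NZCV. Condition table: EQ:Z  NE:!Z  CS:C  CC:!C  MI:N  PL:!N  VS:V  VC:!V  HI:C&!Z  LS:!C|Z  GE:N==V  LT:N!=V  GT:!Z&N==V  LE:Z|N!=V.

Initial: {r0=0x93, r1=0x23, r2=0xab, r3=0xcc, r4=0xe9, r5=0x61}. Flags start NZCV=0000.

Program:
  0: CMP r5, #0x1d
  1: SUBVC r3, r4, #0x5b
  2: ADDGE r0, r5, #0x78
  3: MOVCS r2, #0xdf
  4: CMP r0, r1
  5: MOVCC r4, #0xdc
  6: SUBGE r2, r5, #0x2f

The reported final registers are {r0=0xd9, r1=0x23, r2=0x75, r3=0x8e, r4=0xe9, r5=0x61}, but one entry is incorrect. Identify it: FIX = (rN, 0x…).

[0] flags=0010 → (cmp)
[1] flags=0010 VC?T → r3=0x8e
[2] flags=0010 GE?T → r0=0xd9
[3] flags=0010 CS?T → r2=0xdf
[4] flags=1010 → (cmp)
[5] flags=1010 CC?F → skip
[6] flags=1010 GE?F → skip

FIX = (r2, 0xdf)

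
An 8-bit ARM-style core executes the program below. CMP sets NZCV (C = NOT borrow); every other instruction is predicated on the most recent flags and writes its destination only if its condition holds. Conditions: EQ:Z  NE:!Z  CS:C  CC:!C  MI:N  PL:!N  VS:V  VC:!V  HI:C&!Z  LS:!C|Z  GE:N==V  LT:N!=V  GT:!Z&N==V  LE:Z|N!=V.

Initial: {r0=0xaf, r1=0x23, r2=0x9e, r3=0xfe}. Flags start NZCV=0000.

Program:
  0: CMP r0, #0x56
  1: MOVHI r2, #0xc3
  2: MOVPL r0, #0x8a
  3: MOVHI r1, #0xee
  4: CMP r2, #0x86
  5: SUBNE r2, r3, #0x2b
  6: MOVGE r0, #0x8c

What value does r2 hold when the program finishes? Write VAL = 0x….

VAL = 0xd3

0: ✓ CMP  NZCV=0011
1: ✓ MOVHI  r2←0xc3
2: ✓ MOVPL  r0←0x8a
3: ✓ MOVHI  r1←0xee
4: ✓ CMP  NZCV=0010
5: ✓ SUBNE  r2←0xd3
6: ✓ MOVGE  r0←0x8c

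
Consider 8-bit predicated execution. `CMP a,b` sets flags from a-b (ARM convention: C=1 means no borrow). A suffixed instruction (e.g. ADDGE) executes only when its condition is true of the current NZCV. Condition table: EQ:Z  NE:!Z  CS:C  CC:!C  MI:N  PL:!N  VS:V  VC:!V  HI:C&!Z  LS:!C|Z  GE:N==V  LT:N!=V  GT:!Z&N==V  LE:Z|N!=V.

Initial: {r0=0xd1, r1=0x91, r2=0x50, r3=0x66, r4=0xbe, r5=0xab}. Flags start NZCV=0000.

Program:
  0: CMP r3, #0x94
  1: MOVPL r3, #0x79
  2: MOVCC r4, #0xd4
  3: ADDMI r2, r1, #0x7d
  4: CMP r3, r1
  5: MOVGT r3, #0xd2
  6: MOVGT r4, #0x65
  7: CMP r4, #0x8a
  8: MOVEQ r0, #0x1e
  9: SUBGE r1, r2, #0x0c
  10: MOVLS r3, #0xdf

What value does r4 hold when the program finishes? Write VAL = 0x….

VAL = 0x65

[0] flags=1001 → (cmp)
[1] flags=1001 PL?F → skip
[2] flags=1001 CC?T → r4=0xd4
[3] flags=1001 MI?T → r2=0x0e
[4] flags=1001 → (cmp)
[5] flags=1001 GT?T → r3=0xd2
[6] flags=1001 GT?T → r4=0x65
[7] flags=1001 → (cmp)
[8] flags=1001 EQ?F → skip
[9] flags=1001 GE?T → r1=0x02
[10] flags=1001 LS?T → r3=0xdf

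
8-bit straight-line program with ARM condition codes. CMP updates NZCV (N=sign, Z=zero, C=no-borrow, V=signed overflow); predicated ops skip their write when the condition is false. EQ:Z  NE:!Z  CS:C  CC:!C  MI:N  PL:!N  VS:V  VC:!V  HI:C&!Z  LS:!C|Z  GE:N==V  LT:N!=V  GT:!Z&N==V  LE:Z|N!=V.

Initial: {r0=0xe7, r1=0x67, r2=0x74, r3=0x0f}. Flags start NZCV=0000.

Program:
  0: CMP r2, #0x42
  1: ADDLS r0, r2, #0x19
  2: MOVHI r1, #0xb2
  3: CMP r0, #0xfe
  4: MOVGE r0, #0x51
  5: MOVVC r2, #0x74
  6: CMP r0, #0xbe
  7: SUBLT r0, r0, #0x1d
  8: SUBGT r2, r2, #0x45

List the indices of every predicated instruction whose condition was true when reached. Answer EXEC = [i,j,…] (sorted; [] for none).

EXEC = [2,5,8]

0: ✓ CMP  NZCV=0010
1: · ADDLS
2: ✓ MOVHI  r1←0xb2
3: ✓ CMP  NZCV=1000
4: · MOVGE
5: ✓ MOVVC  r2←0x74
6: ✓ CMP  NZCV=0010
7: · SUBLT
8: ✓ SUBGT  r2←0x2f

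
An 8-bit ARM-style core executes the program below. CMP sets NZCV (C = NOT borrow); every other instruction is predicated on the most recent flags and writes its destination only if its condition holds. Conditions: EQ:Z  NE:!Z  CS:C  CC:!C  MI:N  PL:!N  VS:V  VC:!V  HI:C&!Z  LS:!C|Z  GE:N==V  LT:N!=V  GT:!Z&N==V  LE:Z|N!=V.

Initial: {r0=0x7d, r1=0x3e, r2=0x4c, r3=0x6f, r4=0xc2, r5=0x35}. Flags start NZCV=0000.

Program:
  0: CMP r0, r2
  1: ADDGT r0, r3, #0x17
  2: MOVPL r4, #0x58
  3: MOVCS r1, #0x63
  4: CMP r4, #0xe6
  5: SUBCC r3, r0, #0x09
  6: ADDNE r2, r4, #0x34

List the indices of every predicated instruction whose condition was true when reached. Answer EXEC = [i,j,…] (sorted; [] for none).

EXEC = [1,2,3,5,6]

[0] flags=0010 → (cmp)
[1] flags=0010 GT?T → r0=0x86
[2] flags=0010 PL?T → r4=0x58
[3] flags=0010 CS?T → r1=0x63
[4] flags=0000 → (cmp)
[5] flags=0000 CC?T → r3=0x7d
[6] flags=0000 NE?T → r2=0x8c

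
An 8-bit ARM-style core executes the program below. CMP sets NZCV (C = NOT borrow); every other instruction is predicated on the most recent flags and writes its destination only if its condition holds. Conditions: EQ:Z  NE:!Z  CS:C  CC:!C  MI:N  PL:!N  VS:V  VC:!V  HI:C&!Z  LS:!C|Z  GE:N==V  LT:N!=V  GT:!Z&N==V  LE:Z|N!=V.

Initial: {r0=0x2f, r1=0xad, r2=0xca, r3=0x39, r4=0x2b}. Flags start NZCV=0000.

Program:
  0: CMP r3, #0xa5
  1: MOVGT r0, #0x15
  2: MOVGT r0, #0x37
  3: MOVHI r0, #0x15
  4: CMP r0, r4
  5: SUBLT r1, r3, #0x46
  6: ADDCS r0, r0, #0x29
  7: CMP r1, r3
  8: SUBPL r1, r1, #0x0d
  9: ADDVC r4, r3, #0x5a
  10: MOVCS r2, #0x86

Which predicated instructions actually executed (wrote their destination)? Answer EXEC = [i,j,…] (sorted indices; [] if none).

EXEC = [1,2,6,8,10]

[0] flags=1001 → (cmp)
[1] flags=1001 GT?T → r0=0x15
[2] flags=1001 GT?T → r0=0x37
[3] flags=1001 HI?F → skip
[4] flags=0010 → (cmp)
[5] flags=0010 LT?F → skip
[6] flags=0010 CS?T → r0=0x60
[7] flags=0011 → (cmp)
[8] flags=0011 PL?T → r1=0xa0
[9] flags=0011 VC?F → skip
[10] flags=0011 CS?T → r2=0x86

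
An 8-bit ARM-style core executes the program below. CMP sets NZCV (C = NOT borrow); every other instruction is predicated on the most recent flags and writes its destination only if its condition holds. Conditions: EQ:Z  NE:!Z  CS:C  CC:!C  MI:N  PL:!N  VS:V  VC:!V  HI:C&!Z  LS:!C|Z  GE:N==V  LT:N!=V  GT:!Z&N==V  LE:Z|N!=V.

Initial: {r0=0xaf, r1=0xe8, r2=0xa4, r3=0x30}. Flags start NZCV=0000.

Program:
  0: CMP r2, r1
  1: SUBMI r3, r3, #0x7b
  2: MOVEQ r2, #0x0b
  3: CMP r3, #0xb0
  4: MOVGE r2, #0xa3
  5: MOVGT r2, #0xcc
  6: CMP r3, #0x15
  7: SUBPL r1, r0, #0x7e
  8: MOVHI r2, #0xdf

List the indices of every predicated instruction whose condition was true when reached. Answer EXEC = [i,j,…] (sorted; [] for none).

EXEC = [1,4,5,8]

0: ✓ CMP  NZCV=1000
1: ✓ SUBMI  r3←0xb5
2: · MOVEQ
3: ✓ CMP  NZCV=0010
4: ✓ MOVGE  r2←0xa3
5: ✓ MOVGT  r2←0xcc
6: ✓ CMP  NZCV=1010
7: · SUBPL
8: ✓ MOVHI  r2←0xdf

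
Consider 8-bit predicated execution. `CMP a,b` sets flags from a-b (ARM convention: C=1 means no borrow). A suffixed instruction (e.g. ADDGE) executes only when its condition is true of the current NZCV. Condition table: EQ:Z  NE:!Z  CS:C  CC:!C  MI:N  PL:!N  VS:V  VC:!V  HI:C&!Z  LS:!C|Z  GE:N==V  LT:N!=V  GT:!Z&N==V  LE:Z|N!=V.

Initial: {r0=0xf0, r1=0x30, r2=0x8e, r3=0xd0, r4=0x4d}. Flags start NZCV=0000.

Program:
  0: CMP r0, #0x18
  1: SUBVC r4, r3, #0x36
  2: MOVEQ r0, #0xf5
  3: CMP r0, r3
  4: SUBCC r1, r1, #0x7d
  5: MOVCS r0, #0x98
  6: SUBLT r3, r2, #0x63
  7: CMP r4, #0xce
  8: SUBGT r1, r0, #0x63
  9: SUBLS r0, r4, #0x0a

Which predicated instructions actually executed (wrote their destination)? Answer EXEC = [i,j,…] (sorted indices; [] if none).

[0] flags=1010 → (cmp)
[1] flags=1010 VC?T → r4=0x9a
[2] flags=1010 EQ?F → skip
[3] flags=0010 → (cmp)
[4] flags=0010 CC?F → skip
[5] flags=0010 CS?T → r0=0x98
[6] flags=0010 LT?F → skip
[7] flags=1000 → (cmp)
[8] flags=1000 GT?F → skip
[9] flags=1000 LS?T → r0=0x90

EXEC = [1,5,9]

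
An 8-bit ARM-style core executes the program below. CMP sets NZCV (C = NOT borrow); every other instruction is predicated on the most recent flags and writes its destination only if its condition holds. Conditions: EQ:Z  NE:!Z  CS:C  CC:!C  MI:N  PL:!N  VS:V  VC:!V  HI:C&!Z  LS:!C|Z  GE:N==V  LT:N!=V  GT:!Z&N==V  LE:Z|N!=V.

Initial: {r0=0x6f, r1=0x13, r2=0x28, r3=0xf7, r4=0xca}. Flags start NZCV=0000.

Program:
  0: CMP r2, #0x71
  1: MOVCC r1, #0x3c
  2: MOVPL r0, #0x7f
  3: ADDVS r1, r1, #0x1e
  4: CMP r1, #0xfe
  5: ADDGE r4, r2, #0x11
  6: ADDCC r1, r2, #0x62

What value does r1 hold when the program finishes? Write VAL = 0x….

0: ✓ CMP  NZCV=1000
1: ✓ MOVCC  r1←0x3c
2: · MOVPL
3: · ADDVS
4: ✓ CMP  NZCV=0000
5: ✓ ADDGE  r4←0x39
6: ✓ ADDCC  r1←0x8a

VAL = 0x8a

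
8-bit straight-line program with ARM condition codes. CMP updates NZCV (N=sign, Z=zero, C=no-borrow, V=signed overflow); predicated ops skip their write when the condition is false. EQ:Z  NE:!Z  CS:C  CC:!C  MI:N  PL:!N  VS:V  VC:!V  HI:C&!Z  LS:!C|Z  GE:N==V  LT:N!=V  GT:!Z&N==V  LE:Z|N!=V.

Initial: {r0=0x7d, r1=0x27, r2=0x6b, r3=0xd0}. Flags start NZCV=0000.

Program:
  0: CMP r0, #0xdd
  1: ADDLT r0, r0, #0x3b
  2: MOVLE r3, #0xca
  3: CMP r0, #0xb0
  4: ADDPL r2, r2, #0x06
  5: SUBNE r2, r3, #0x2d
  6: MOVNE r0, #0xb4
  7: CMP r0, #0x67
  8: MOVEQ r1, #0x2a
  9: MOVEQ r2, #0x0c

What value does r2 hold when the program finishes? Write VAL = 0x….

[0] flags=1001 → (cmp)
[1] flags=1001 LT?F → skip
[2] flags=1001 LE?F → skip
[3] flags=1001 → (cmp)
[4] flags=1001 PL?F → skip
[5] flags=1001 NE?T → r2=0xa3
[6] flags=1001 NE?T → r0=0xb4
[7] flags=0011 → (cmp)
[8] flags=0011 EQ?F → skip
[9] flags=0011 EQ?F → skip

VAL = 0xa3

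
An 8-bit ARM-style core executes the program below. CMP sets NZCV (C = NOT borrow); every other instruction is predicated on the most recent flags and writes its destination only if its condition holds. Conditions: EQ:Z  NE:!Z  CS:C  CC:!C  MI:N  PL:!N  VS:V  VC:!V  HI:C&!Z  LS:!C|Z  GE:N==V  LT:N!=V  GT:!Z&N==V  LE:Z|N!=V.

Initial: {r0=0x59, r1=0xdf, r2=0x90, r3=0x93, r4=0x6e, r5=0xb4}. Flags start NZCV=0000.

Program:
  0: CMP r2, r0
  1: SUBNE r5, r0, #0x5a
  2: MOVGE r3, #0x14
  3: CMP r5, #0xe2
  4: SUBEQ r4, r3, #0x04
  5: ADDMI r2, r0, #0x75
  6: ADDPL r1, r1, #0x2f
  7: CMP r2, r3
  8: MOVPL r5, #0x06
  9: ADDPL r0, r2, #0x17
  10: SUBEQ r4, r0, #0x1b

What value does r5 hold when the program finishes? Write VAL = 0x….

0: ✓ CMP  NZCV=0011
1: ✓ SUBNE  r5←0xff
2: · MOVGE
3: ✓ CMP  NZCV=0010
4: · SUBEQ
5: · ADDMI
6: ✓ ADDPL  r1←0x0e
7: ✓ CMP  NZCV=1000
8: · MOVPL
9: · ADDPL
10: · SUBEQ

VAL = 0xff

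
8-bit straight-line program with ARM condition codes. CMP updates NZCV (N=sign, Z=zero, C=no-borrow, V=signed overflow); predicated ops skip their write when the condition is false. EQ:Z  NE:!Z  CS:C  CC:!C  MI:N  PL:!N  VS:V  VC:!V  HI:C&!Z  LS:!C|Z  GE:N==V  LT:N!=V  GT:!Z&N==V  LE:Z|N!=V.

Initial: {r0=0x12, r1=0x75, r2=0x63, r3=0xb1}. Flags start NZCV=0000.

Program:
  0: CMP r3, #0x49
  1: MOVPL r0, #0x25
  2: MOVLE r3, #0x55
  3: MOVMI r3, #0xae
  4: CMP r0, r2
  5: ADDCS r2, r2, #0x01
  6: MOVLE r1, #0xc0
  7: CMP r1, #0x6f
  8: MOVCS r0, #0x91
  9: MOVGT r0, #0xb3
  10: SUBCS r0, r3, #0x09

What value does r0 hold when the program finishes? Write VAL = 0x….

VAL = 0x4c

[0] flags=0011 → (cmp)
[1] flags=0011 PL?T → r0=0x25
[2] flags=0011 LE?T → r3=0x55
[3] flags=0011 MI?F → skip
[4] flags=1000 → (cmp)
[5] flags=1000 CS?F → skip
[6] flags=1000 LE?T → r1=0xc0
[7] flags=0011 → (cmp)
[8] flags=0011 CS?T → r0=0x91
[9] flags=0011 GT?F → skip
[10] flags=0011 CS?T → r0=0x4c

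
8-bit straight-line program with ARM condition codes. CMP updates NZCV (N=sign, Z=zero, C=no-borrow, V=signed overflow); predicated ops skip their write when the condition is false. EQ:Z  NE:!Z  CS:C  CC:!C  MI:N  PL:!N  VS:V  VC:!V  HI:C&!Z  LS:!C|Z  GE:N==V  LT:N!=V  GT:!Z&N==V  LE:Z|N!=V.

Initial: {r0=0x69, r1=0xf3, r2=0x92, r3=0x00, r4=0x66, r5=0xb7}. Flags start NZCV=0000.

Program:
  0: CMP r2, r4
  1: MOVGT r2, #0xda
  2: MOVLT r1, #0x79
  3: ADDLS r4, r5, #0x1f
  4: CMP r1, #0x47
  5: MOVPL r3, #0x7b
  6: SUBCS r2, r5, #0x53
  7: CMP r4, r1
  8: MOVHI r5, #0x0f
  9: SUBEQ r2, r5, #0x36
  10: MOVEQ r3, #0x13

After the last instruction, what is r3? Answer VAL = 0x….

[0] flags=0011 → (cmp)
[1] flags=0011 GT?F → skip
[2] flags=0011 LT?T → r1=0x79
[3] flags=0011 LS?F → skip
[4] flags=0010 → (cmp)
[5] flags=0010 PL?T → r3=0x7b
[6] flags=0010 CS?T → r2=0x64
[7] flags=1000 → (cmp)
[8] flags=1000 HI?F → skip
[9] flags=1000 EQ?F → skip
[10] flags=1000 EQ?F → skip

VAL = 0x7b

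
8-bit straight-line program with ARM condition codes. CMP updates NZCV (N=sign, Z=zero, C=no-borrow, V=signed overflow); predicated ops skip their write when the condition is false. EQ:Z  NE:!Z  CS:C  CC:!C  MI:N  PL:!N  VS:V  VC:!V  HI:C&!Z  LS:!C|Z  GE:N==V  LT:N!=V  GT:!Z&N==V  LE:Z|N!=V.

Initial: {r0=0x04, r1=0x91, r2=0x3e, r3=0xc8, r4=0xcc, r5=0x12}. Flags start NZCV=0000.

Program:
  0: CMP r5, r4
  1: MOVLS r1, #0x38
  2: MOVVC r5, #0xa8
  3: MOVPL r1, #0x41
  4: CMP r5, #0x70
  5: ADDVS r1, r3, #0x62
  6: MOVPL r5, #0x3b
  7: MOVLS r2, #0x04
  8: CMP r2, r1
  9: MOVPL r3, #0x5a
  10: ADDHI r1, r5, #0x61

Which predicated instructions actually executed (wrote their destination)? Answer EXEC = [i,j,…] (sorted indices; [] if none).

EXEC = [1,2,3,5,6,9,10]

0: ✓ CMP  NZCV=0000
1: ✓ MOVLS  r1←0x38
2: ✓ MOVVC  r5←0xa8
3: ✓ MOVPL  r1←0x41
4: ✓ CMP  NZCV=0011
5: ✓ ADDVS  r1←0x2a
6: ✓ MOVPL  r5←0x3b
7: · MOVLS
8: ✓ CMP  NZCV=0010
9: ✓ MOVPL  r3←0x5a
10: ✓ ADDHI  r1←0x9c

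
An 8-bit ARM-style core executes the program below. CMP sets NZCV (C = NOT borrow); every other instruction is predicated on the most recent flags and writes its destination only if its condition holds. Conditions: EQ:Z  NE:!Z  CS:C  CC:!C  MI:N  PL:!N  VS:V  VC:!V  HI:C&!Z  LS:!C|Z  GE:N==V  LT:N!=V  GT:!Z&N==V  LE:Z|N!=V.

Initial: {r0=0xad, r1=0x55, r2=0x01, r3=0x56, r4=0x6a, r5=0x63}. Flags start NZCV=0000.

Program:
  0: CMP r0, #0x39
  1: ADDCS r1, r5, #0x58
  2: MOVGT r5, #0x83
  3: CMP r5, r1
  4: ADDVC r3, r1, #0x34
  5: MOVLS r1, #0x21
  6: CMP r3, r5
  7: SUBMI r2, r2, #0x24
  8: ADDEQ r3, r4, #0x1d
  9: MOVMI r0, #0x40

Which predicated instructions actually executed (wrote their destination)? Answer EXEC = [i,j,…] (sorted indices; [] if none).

EXEC = [1,5,7,9]

0: ✓ CMP  NZCV=0011
1: ✓ ADDCS  r1←0xbb
2: · MOVGT
3: ✓ CMP  NZCV=1001
4: · ADDVC
5: ✓ MOVLS  r1←0x21
6: ✓ CMP  NZCV=1000
7: ✓ SUBMI  r2←0xdd
8: · ADDEQ
9: ✓ MOVMI  r0←0x40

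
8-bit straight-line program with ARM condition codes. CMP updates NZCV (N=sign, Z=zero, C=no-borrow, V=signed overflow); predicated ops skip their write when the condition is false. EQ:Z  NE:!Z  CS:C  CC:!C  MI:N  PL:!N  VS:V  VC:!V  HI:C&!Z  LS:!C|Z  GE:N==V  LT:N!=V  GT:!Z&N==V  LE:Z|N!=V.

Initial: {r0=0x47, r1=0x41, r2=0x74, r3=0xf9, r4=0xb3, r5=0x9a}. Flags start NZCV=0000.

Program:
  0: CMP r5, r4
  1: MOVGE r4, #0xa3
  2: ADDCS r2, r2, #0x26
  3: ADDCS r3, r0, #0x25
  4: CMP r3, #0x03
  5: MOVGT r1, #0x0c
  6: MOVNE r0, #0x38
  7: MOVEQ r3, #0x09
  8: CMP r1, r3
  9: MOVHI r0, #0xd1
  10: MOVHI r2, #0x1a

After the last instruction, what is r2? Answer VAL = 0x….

VAL = 0x74

[0] flags=1000 → (cmp)
[1] flags=1000 GE?F → skip
[2] flags=1000 CS?F → skip
[3] flags=1000 CS?F → skip
[4] flags=1010 → (cmp)
[5] flags=1010 GT?F → skip
[6] flags=1010 NE?T → r0=0x38
[7] flags=1010 EQ?F → skip
[8] flags=0000 → (cmp)
[9] flags=0000 HI?F → skip
[10] flags=0000 HI?F → skip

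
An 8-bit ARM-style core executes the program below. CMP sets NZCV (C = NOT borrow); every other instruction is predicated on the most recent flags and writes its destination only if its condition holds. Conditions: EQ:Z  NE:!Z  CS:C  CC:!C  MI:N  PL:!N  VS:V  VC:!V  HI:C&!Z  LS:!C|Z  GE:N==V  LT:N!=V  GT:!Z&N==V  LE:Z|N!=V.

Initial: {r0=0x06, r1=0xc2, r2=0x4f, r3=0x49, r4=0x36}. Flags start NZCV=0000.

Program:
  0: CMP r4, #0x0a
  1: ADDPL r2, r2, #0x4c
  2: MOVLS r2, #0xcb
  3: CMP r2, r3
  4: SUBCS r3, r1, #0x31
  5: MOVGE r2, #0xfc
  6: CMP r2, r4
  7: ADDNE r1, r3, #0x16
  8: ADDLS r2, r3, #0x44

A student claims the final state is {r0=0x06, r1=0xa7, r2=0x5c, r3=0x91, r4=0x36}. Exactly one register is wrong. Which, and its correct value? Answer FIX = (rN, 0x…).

0: ✓ CMP  NZCV=0010
1: ✓ ADDPL  r2←0x9b
2: · MOVLS
3: ✓ CMP  NZCV=0011
4: ✓ SUBCS  r3←0x91
5: · MOVGE
6: ✓ CMP  NZCV=0011
7: ✓ ADDNE  r1←0xa7
8: · ADDLS

FIX = (r2, 0x9b)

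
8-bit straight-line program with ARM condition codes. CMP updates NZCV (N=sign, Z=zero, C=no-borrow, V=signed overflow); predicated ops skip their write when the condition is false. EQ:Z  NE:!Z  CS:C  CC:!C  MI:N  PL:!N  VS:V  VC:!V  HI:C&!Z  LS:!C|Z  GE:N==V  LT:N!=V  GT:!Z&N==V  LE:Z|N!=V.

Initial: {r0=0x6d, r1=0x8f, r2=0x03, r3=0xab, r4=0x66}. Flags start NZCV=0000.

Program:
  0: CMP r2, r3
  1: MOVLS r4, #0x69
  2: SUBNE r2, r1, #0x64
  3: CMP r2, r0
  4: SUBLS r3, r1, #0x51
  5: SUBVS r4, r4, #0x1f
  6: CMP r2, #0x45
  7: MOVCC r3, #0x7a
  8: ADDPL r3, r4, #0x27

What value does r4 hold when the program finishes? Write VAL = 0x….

0: ✓ CMP  NZCV=0000
1: ✓ MOVLS  r4←0x69
2: ✓ SUBNE  r2←0x2b
3: ✓ CMP  NZCV=1000
4: ✓ SUBLS  r3←0x3e
5: · SUBVS
6: ✓ CMP  NZCV=1000
7: ✓ MOVCC  r3←0x7a
8: · ADDPL

VAL = 0x69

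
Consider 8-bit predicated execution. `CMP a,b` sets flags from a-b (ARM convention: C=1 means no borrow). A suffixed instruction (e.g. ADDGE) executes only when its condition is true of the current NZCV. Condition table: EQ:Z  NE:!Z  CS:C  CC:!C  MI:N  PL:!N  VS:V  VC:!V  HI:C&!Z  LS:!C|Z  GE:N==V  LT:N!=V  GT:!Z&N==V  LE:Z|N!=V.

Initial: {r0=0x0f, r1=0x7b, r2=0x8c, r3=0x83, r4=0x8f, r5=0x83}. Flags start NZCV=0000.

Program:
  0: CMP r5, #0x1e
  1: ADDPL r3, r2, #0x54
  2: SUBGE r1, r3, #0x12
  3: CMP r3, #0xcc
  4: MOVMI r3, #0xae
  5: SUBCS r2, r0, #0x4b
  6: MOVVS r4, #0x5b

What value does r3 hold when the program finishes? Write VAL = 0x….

VAL = 0xe0

0: ✓ CMP  NZCV=0011
1: ✓ ADDPL  r3←0xe0
2: · SUBGE
3: ✓ CMP  NZCV=0010
4: · MOVMI
5: ✓ SUBCS  r2←0xc4
6: · MOVVS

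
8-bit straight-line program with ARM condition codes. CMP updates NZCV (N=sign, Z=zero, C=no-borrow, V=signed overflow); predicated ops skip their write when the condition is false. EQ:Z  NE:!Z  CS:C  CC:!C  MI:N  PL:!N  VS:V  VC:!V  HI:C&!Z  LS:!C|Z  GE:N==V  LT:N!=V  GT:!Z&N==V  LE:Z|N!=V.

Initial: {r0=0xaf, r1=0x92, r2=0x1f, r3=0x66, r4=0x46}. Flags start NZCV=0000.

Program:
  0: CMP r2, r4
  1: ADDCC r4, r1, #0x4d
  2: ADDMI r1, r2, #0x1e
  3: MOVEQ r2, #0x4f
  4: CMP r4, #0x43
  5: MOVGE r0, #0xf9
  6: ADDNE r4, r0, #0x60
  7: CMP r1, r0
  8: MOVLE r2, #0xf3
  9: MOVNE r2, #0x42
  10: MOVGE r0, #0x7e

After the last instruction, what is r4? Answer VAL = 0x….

VAL = 0x0f

0: ✓ CMP  NZCV=1000
1: ✓ ADDCC  r4←0xdf
2: ✓ ADDMI  r1←0x3d
3: · MOVEQ
4: ✓ CMP  NZCV=1010
5: · MOVGE
6: ✓ ADDNE  r4←0x0f
7: ✓ CMP  NZCV=1001
8: · MOVLE
9: ✓ MOVNE  r2←0x42
10: ✓ MOVGE  r0←0x7e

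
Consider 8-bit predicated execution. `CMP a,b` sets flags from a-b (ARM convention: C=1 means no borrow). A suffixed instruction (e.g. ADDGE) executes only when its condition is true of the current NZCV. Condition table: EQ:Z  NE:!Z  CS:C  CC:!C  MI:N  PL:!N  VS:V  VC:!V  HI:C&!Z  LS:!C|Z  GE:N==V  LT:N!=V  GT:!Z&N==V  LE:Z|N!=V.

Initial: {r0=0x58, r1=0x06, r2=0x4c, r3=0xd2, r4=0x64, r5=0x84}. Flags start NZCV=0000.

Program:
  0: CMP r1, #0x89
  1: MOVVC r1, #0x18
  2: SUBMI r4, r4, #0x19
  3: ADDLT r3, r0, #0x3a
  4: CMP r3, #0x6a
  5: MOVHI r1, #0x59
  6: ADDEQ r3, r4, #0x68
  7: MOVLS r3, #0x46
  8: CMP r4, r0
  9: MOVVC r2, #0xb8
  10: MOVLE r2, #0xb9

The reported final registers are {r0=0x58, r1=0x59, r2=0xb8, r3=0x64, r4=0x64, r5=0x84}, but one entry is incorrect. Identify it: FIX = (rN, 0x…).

FIX = (r3, 0xd2)

0: ✓ CMP  NZCV=0000
1: ✓ MOVVC  r1←0x18
2: · SUBMI
3: · ADDLT
4: ✓ CMP  NZCV=0011
5: ✓ MOVHI  r1←0x59
6: · ADDEQ
7: · MOVLS
8: ✓ CMP  NZCV=0010
9: ✓ MOVVC  r2←0xb8
10: · MOVLE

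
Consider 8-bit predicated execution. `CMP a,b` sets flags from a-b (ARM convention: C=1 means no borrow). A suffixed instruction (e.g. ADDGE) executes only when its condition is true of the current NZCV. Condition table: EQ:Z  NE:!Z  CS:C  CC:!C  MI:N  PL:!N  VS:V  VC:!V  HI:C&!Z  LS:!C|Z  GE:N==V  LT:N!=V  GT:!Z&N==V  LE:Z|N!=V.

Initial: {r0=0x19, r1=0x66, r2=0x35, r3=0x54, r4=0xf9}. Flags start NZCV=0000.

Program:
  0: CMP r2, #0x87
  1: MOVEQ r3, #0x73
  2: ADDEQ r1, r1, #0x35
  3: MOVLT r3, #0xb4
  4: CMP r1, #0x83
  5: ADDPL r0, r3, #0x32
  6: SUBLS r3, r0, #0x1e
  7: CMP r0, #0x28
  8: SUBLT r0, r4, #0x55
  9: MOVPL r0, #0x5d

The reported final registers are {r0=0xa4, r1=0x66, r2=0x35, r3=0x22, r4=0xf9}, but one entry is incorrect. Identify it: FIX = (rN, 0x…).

FIX = (r3, 0xfb)

[0] flags=1001 → (cmp)
[1] flags=1001 EQ?F → skip
[2] flags=1001 EQ?F → skip
[3] flags=1001 LT?F → skip
[4] flags=1001 → (cmp)
[5] flags=1001 PL?F → skip
[6] flags=1001 LS?T → r3=0xfb
[7] flags=1000 → (cmp)
[8] flags=1000 LT?T → r0=0xa4
[9] flags=1000 PL?F → skip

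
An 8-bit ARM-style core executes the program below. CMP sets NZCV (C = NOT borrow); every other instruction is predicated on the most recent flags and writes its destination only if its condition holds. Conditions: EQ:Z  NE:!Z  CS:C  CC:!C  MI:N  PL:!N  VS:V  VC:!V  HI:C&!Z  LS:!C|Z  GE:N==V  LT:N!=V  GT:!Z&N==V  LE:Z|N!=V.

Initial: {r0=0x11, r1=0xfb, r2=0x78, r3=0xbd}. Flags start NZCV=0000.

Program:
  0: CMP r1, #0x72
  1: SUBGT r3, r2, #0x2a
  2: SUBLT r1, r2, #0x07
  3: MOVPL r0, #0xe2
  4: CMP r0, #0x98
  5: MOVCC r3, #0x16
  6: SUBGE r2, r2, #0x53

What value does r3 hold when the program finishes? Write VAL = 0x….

[0] flags=1010 → (cmp)
[1] flags=1010 GT?F → skip
[2] flags=1010 LT?T → r1=0x71
[3] flags=1010 PL?F → skip
[4] flags=0000 → (cmp)
[5] flags=0000 CC?T → r3=0x16
[6] flags=0000 GE?T → r2=0x25

VAL = 0x16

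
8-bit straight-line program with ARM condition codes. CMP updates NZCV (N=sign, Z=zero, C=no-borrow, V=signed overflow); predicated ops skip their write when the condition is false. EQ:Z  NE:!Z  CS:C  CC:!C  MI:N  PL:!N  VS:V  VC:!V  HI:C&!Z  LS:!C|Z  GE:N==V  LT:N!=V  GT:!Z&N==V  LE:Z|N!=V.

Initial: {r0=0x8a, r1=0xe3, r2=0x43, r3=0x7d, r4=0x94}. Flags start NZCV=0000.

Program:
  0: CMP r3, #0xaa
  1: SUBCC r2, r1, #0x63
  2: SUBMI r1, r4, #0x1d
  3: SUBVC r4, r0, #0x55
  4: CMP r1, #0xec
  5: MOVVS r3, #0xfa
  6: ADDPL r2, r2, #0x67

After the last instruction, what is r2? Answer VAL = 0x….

VAL = 0x80

0: ✓ CMP  NZCV=1001
1: ✓ SUBCC  r2←0x80
2: ✓ SUBMI  r1←0x77
3: · SUBVC
4: ✓ CMP  NZCV=1001
5: ✓ MOVVS  r3←0xfa
6: · ADDPL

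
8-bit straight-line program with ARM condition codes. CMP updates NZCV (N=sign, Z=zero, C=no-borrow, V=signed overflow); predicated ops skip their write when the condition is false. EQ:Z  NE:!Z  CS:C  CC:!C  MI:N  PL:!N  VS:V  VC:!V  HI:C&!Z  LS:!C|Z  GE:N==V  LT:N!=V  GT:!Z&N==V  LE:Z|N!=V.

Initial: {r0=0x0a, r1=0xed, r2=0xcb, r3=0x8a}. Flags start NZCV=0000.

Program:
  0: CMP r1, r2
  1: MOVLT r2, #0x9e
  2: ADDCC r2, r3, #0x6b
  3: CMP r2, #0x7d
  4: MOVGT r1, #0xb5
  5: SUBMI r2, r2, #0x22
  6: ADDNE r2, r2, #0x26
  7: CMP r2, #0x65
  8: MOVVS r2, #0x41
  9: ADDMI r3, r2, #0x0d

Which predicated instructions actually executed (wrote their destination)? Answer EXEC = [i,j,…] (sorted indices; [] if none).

0: ✓ CMP  NZCV=0010
1: · MOVLT
2: · ADDCC
3: ✓ CMP  NZCV=0011
4: · MOVGT
5: · SUBMI
6: ✓ ADDNE  r2←0xf1
7: ✓ CMP  NZCV=1010
8: · MOVVS
9: ✓ ADDMI  r3←0xfe

EXEC = [6,9]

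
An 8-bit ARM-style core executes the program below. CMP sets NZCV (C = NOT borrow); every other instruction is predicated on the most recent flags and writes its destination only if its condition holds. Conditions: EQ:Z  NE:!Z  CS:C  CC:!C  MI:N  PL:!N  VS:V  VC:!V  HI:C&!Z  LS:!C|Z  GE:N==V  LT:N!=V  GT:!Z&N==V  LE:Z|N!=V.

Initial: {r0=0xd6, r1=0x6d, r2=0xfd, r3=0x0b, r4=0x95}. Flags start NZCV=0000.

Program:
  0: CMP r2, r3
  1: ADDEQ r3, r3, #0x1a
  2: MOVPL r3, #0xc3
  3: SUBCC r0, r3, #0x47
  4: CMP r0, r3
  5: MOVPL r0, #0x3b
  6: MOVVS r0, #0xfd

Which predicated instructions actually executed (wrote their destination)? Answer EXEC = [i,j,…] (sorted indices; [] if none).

EXEC = []

[0] flags=1010 → (cmp)
[1] flags=1010 EQ?F → skip
[2] flags=1010 PL?F → skip
[3] flags=1010 CC?F → skip
[4] flags=1010 → (cmp)
[5] flags=1010 PL?F → skip
[6] flags=1010 VS?F → skip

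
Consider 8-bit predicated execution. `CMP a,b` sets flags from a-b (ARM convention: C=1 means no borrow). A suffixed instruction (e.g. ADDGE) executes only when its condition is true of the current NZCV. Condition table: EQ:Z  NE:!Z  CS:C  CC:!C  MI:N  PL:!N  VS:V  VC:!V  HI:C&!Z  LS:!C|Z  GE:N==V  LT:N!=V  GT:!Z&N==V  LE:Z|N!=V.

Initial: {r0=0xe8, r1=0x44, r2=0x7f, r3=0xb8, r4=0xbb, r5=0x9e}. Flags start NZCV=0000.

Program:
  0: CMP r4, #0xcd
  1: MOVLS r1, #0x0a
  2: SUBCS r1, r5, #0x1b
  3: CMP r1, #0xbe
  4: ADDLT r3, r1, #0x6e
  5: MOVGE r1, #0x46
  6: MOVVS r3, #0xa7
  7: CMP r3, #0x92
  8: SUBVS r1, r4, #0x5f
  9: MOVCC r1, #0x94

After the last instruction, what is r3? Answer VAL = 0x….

[0] flags=1000 → (cmp)
[1] flags=1000 LS?T → r1=0x0a
[2] flags=1000 CS?F → skip
[3] flags=0000 → (cmp)
[4] flags=0000 LT?F → skip
[5] flags=0000 GE?T → r1=0x46
[6] flags=0000 VS?F → skip
[7] flags=0010 → (cmp)
[8] flags=0010 VS?F → skip
[9] flags=0010 CC?F → skip

VAL = 0xb8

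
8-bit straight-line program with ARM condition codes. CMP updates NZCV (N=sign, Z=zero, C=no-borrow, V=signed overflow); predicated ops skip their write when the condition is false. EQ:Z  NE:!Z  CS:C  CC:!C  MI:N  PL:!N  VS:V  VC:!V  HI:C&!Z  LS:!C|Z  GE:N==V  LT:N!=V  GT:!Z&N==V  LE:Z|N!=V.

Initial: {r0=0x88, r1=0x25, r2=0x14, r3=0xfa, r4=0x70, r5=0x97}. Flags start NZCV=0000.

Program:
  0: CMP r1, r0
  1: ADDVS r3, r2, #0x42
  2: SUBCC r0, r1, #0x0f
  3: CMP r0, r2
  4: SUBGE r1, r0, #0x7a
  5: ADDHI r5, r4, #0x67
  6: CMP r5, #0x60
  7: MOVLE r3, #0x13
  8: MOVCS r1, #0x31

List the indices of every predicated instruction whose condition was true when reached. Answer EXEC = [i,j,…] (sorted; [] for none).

EXEC = [1,2,4,5,7,8]

0: ✓ CMP  NZCV=1001
1: ✓ ADDVS  r3←0x56
2: ✓ SUBCC  r0←0x16
3: ✓ CMP  NZCV=0010
4: ✓ SUBGE  r1←0x9c
5: ✓ ADDHI  r5←0xd7
6: ✓ CMP  NZCV=0011
7: ✓ MOVLE  r3←0x13
8: ✓ MOVCS  r1←0x31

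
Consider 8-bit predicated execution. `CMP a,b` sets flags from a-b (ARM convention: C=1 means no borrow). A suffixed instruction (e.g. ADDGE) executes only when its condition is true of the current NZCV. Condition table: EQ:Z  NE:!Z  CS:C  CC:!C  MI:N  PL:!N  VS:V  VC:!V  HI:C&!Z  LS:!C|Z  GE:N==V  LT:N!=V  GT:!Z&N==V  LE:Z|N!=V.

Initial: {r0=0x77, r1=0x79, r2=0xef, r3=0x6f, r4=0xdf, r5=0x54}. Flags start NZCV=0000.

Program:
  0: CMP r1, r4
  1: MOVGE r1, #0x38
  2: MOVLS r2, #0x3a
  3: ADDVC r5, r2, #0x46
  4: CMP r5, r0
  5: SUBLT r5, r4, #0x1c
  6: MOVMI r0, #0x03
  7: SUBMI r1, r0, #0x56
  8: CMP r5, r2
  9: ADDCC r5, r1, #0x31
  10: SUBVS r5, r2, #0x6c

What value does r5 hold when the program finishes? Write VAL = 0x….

0: ✓ CMP  NZCV=1001
1: ✓ MOVGE  r1←0x38
2: ✓ MOVLS  r2←0x3a
3: · ADDVC
4: ✓ CMP  NZCV=1000
5: ✓ SUBLT  r5←0xc3
6: ✓ MOVMI  r0←0x03
7: ✓ SUBMI  r1←0xad
8: ✓ CMP  NZCV=1010
9: · ADDCC
10: · SUBVS

VAL = 0xc3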